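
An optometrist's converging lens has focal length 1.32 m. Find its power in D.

P = +0.758 D

P = 1/f = 1/(1.32 m) = +0.758 D.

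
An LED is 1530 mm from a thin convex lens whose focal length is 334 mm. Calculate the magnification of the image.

1/d_i = 1/f − 1/d_o = 1/(334.0) − 1/(1530) = 0.002340, so d_i = 427.3 mm.
m = −d_i/d_o = −(427.3)/(1530) = -0.279.
The image is real, inverted and reduced, on the far side of the lens.

m = -0.279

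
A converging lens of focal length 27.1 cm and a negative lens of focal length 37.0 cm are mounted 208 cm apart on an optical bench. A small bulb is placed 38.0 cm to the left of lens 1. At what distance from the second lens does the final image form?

27.9 cm

Lens 1: 1/d_i1 = 1/f₁ − 1/d_o1 = 1/(27.1) − 1/(38.0) = 0.01058, so d_i1 = 94.48 cm.
The intermediate image is 94.48 cm to the right of lens 1, which is 208 − (94.48) = 113.5 cm to the left of lens 2, so d_o2 = +113.5 cm.
Lens 2 is diverging, so f₂ = −37.0 cm.
Lens 2: 1/d_i2 = 1/f₂ − 1/d_o2 = 1/(-37.0) − 1/(113.5) = -0.03584, so d_i2 = -27.9 cm.
The final image is virtual, 27.9 cm to the left of lens 2 (overall magnification ≈ -0.61).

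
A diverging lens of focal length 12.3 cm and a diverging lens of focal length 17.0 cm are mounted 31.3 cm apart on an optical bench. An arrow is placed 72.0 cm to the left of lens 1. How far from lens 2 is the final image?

12.1 cm

Lens 1 is diverging, so f₁ = −12.3 cm.
Lens 1: 1/d_i1 = 1/f₁ − 1/d_o1 = 1/(-12.3) − 1/(72.0) = -0.09519, so d_i1 = -10.51 cm.
The intermediate image is 10.51 cm to the left of lens 1 (virtual), which is 31.3 − (-10.51) = 41.81 cm to the left of lens 2, so d_o2 = +41.81 cm.
Lens 2 is diverging, so f₂ = −17.0 cm.
Lens 2: 1/d_i2 = 1/f₂ − 1/d_o2 = 1/(-17.0) − 1/(41.81) = -0.08274, so d_i2 = -12.1 cm.
The final image is virtual, 12.1 cm to the left of lens 2 (overall magnification ≈ 0.042).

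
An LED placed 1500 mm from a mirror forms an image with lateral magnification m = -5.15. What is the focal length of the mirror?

f = 1260 mm (concave)

m = −d_i/d_o ⇒ d_i = −m·d_o = −(-5.15)·(1500) = 7725 mm.
1/f = 1/d_o + 1/d_i = 1/(1500) + 1/(7725) = 0.0007961, so f = 1260 mm.
Since f is positive, the mirror is concave.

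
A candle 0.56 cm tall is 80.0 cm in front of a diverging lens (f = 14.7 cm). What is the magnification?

For a diverging lens, f = -14.7 cm.
1/d_i = 1/f − 1/d_o = 1/(-14.70) − 1/(80.0) = -0.08053, so d_i = -12.42 cm.
m = −d_i/d_o = −(-12.42)/(80.0) = +0.155.
The image is virtual, upright and reduced, on the same side as the object.

m = +0.155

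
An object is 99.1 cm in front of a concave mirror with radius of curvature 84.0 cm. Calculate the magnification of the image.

m = -0.736

f = R/2 = 84.0/2 = 42.00 cm.
1/d_i = 1/f − 1/d_o = 1/(42.00) − 1/(99.1) = 0.01372, so d_i = 72.89 cm.
m = −d_i/d_o = −(72.89)/(99.1) = -0.736.
The image is real, inverted and reduced, in front of the mirror.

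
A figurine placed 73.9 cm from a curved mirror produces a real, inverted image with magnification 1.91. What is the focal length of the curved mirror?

m = −d_i/d_o ⇒ d_i = −m·d_o = −(-1.91)·(73.9) = 141.1 cm.
1/f = 1/d_o + 1/d_i = 1/(73.9) + 1/(141.1) = 0.02062, so f = 48.5 cm.
Since f is positive, the curved mirror is concave.

f = 48.5 cm (concave)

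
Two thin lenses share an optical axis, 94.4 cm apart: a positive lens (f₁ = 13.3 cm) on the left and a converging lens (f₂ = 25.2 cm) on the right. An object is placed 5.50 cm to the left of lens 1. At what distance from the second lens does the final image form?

33.3 cm

Lens 1: 1/d_i1 = 1/f₁ − 1/d_o1 = 1/(13.3) − 1/(5.50) = -0.1066, so d_i1 = -9.378 cm.
The intermediate image is 9.378 cm to the left of lens 1 (virtual), which is 94.4 − (-9.378) = 103.8 cm to the left of lens 2, so d_o2 = +103.8 cm.
Lens 2: 1/d_i2 = 1/f₂ − 1/d_o2 = 1/(25.2) − 1/(103.8) = 0.03005, so d_i2 = 33.3 cm.
The final image is real, 33.3 cm to the right of lens 2 (overall magnification ≈ -0.55).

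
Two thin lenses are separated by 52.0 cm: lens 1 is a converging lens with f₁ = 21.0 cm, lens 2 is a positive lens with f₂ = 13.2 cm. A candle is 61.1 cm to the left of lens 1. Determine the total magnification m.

m = +1.02

Lens 1: 1/d_i1 = 1/(21.0) − 1/(61.1) = 0.03125, so d_i1 = 32.00 cm; m₁ = −d_i1/d_o1 = -0.5237.
d_o2 = 52.0 − (32.00) = 20.00 cm.
Lens 2: 1/d_i2 = 1/(13.2) − 1/(20.00) = 0.02576, so d_i2 = 38.82 cm; m₂ = −d_i2/d_o2 = -1.941.
m = m₁·m₂ = (-0.5237)(-1.941) = +1.02.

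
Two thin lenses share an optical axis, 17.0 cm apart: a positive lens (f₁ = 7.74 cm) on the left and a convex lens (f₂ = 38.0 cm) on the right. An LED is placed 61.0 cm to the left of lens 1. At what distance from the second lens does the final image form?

Lens 1: 1/d_i1 = 1/f₁ − 1/d_o1 = 1/(7.74) − 1/(61.0) = 0.1128, so d_i1 = 8.865 cm.
The intermediate image is 8.865 cm to the right of lens 1, which is 17.0 − (8.865) = 8.135 cm to the left of lens 2, so d_o2 = +8.135 cm.
Lens 2: 1/d_i2 = 1/f₂ − 1/d_o2 = 1/(38.0) − 1/(8.135) = -0.09661, so d_i2 = -10.4 cm.
The final image is virtual, 10.4 cm to the left of lens 2 (overall magnification ≈ -0.18).

10.4 cm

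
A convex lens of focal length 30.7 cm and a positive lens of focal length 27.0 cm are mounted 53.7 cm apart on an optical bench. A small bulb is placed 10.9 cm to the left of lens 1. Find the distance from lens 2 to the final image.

43.7 cm

Lens 1: 1/d_i1 = 1/f₁ − 1/d_o1 = 1/(30.7) − 1/(10.9) = -0.05917, so d_i1 = -16.90 cm.
The intermediate image is 16.90 cm to the left of lens 1 (virtual), which is 53.7 − (-16.90) = 70.60 cm to the left of lens 2, so d_o2 = +70.60 cm.
Lens 2: 1/d_i2 = 1/f₂ − 1/d_o2 = 1/(27.0) − 1/(70.60) = 0.02287, so d_i2 = 43.7 cm.
The final image is real, 43.7 cm to the right of lens 2 (overall magnification ≈ -0.96).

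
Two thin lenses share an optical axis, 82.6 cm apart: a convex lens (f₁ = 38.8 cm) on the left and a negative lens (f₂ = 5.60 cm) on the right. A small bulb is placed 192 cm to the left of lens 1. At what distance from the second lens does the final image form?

Lens 1: 1/d_i1 = 1/f₁ − 1/d_o1 = 1/(38.8) − 1/(192) = 0.02056, so d_i1 = 48.63 cm.
The intermediate image is 48.63 cm to the right of lens 1, which is 82.6 − (48.63) = 33.97 cm to the left of lens 2, so d_o2 = +33.97 cm.
Lens 2 is diverging, so f₂ = −5.60 cm.
Lens 2: 1/d_i2 = 1/f₂ − 1/d_o2 = 1/(-5.60) − 1/(33.97) = -0.2080, so d_i2 = -4.81 cm.
The final image is virtual, 4.81 cm to the left of lens 2 (overall magnification ≈ -0.036).

4.81 cm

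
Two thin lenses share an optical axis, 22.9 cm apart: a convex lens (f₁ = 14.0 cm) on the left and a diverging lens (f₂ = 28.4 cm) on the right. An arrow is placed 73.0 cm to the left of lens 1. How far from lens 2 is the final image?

Lens 1: 1/d_i1 = 1/f₁ − 1/d_o1 = 1/(14.0) − 1/(73.0) = 0.05773, so d_i1 = 17.32 cm.
The intermediate image is 17.32 cm to the right of lens 1, which is 22.9 − (17.32) = 5.580 cm to the left of lens 2, so d_o2 = +5.580 cm.
Lens 2 is diverging, so f₂ = −28.4 cm.
Lens 2: 1/d_i2 = 1/f₂ − 1/d_o2 = 1/(-28.4) − 1/(5.580) = -0.2144, so d_i2 = -4.66 cm.
The final image is virtual, 4.66 cm to the left of lens 2 (overall magnification ≈ -0.20).

4.66 cm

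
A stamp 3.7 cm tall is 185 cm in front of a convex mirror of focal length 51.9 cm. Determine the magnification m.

m = +0.219

For a convex mirror, f = -51.9 cm.
1/d_i = 1/f − 1/d_o = 1/(-51.90) − 1/(185) = -0.02467, so d_i = -40.53 cm.
m = −d_i/d_o = −(-40.53)/(185) = +0.219.
The image is virtual, upright and reduced, behind the mirror.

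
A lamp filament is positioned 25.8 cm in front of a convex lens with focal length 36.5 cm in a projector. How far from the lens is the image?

88.0 cm

Lens equation: 1/d_i = 1/f − 1/d_o = 1/(36.50) − 1/(25.8) = 0.02740 − 0.03876 = -0.01136, so d_i = -88.0 cm.
The image is virtual, upright and enlarged, on the same side as the object.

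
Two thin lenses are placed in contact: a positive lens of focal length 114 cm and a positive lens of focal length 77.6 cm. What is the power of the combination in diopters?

P₁ = 1/f₁ = 1/(1.14 m) = +0.8772 D; P₂ = 1/f₂ = 1/(0.776 m) = +1.289 D.
For thin lenses in contact, P = P₁ + P₂ = (+0.8772) + (+1.289) = +2.17 D.

P = +2.17 D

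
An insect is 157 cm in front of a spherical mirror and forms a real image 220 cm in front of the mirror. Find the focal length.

f = 91.6 cm (concave)

Real image ⇒ d_i = +220 cm.
1/f = 1/d_o + 1/d_i = 1/(157) + 1/(220) = 0.01091, so f = 91.6 cm.
Since f is positive, the spherical mirror is concave.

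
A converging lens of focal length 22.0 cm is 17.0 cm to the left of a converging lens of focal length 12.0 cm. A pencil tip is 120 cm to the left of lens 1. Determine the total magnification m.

Lens 1: 1/d_i1 = 1/(22.0) − 1/(120) = 0.03712, so d_i1 = 26.94 cm; m₁ = −d_i1/d_o1 = -0.2245.
d_o2 = 17.0 − (26.94) = -9.940 cm (virtual object).
Lens 2: 1/d_i2 = 1/(12.0) − 1/(-9.940) = 0.1839, so d_i2 = 5.437 cm; m₂ = −d_i2/d_o2 = +0.5469.
m = m₁·m₂ = (-0.2245)(+0.5469) = -0.123.

m = -0.123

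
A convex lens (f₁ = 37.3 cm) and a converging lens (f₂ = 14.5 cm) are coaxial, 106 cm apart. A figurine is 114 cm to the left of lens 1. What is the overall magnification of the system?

Lens 1: 1/d_i1 = 1/(37.3) − 1/(114) = 0.01804, so d_i1 = 55.44 cm; m₁ = −d_i1/d_o1 = -0.4863.
d_o2 = 106 − (55.44) = 50.56 cm.
Lens 2: 1/d_i2 = 1/(14.5) − 1/(50.56) = 0.04919, so d_i2 = 20.33 cm; m₂ = −d_i2/d_o2 = -0.4021.
m = m₁·m₂ = (-0.4863)(-0.4021) = +0.196.

m = +0.196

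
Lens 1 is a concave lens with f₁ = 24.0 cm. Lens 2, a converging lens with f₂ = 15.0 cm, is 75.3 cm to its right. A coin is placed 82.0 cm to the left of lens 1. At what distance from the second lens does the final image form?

Lens 1 is diverging, so f₁ = −24.0 cm.
Lens 1: 1/d_i1 = 1/f₁ − 1/d_o1 = 1/(-24.0) − 1/(82.0) = -0.05386, so d_i1 = -18.57 cm.
The intermediate image is 18.57 cm to the left of lens 1 (virtual), which is 75.3 − (-18.57) = 93.87 cm to the left of lens 2, so d_o2 = +93.87 cm.
Lens 2: 1/d_i2 = 1/f₂ − 1/d_o2 = 1/(15.0) − 1/(93.87) = 0.05601, so d_i2 = 17.9 cm.
The final image is real, 17.9 cm to the right of lens 2 (overall magnification ≈ -0.043).

17.9 cm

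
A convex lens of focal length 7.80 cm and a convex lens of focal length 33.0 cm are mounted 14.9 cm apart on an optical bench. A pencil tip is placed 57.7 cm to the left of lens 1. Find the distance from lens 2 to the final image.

Lens 1: 1/d_i1 = 1/f₁ − 1/d_o1 = 1/(7.80) − 1/(57.7) = 0.1109, so d_i1 = 9.019 cm.
The intermediate image is 9.019 cm to the right of lens 1, which is 14.9 − (9.019) = 5.881 cm to the left of lens 2, so d_o2 = +5.881 cm.
Lens 2: 1/d_i2 = 1/f₂ − 1/d_o2 = 1/(33.0) − 1/(5.881) = -0.1397, so d_i2 = -7.16 cm.
The final image is virtual, 7.16 cm to the left of lens 2 (overall magnification ≈ -0.19).

7.16 cm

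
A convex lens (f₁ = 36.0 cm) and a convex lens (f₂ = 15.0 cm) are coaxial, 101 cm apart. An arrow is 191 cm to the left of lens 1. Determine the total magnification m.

m = +0.0837

Lens 1: 1/d_i1 = 1/(36.0) − 1/(191) = 0.02254, so d_i1 = 44.36 cm; m₁ = −d_i1/d_o1 = -0.2323.
d_o2 = 101 − (44.36) = 56.64 cm.
Lens 2: 1/d_i2 = 1/(15.0) − 1/(56.64) = 0.04901, so d_i2 = 20.40 cm; m₂ = −d_i2/d_o2 = -0.3602.
m = m₁·m₂ = (-0.2323)(-0.3602) = +0.0837.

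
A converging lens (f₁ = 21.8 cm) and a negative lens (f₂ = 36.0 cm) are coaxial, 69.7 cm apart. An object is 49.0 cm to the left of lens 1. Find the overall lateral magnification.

m = -0.434

Lens 1: 1/d_i1 = 1/(21.8) − 1/(49.0) = 0.02546, so d_i1 = 39.27 cm; m₁ = −d_i1/d_o1 = -0.8014.
d_o2 = 69.7 − (39.27) = 30.43 cm.
f₂ = −36.0 cm (diverging).
Lens 2: 1/d_i2 = 1/(-36.0) − 1/(30.43) = -0.06064, so d_i2 = -16.49 cm; m₂ = −d_i2/d_o2 = +0.5419.
m = m₁·m₂ = (-0.8014)(+0.5419) = -0.434.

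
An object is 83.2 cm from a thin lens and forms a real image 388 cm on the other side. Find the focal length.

Real image ⇒ d_i = +388 cm.
1/f = 1/d_o + 1/d_i = 1/(83.2) + 1/(388) = 0.01460, so f = 68.5 cm.
Since f is positive, the thin lens is converging.

f = 68.5 cm (converging)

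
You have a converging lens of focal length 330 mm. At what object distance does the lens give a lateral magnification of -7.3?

375 mm

m = −d_i/d_o ⇒ d_i = −m·d_o.
1/f = 1/d_o + 1/d_i = 1/d_o − 1/(m·d_o) = (1 − 1/m)/d_o, so d_o = f(1 − 1/m) = (330.0)(1 − 1/(-7.3)) = 375 mm.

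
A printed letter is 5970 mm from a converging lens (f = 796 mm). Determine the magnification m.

m = -0.154

1/d_i = 1/f − 1/d_o = 1/(796.0) − 1/(5970) = 0.001089, so d_i = 918.5 mm.
m = −d_i/d_o = −(918.5)/(5970) = -0.154.
The image is real, inverted and reduced, on the far side of the lens.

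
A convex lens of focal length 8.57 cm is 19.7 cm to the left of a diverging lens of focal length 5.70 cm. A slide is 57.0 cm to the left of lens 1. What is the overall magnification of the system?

m = -0.0659

Lens 1: 1/d_i1 = 1/(8.57) − 1/(57.0) = 0.09914, so d_i1 = 10.09 cm; m₁ = −d_i1/d_o1 = -0.1770.
d_o2 = 19.7 − (10.09) = 9.610 cm.
f₂ = −5.70 cm (diverging).
Lens 2: 1/d_i2 = 1/(-5.70) − 1/(9.610) = -0.2795, so d_i2 = -3.578 cm; m₂ = −d_i2/d_o2 = +0.3723.
m = m₁·m₂ = (-0.1770)(+0.3723) = -0.0659.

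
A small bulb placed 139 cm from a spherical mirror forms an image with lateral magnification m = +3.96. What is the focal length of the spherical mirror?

f = 186 cm (concave)

m = −d_i/d_o ⇒ d_i = −m·d_o = −(+3.96)·(139) = -550.4 cm.
1/f = 1/d_o + 1/d_i = 1/(139) + 1/(-550.4) = 0.005377, so f = 186 cm.
Since f is positive, the spherical mirror is concave.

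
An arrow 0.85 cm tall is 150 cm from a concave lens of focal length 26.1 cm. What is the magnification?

For a concave lens, f = -26.1 cm.
1/d_i = 1/f − 1/d_o = 1/(-26.10) − 1/(150) = -0.04498, so d_i = -22.23 cm.
m = −d_i/d_o = −(-22.23)/(150) = +0.148.
The image is virtual, upright and reduced, on the same side as the object.

m = +0.148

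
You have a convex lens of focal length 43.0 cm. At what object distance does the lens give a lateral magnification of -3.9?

54.0 cm

m = −d_i/d_o ⇒ d_i = −m·d_o.
1/f = 1/d_o + 1/d_i = 1/d_o − 1/(m·d_o) = (1 − 1/m)/d_o, so d_o = f(1 − 1/m) = (43.00)(1 − 1/(-3.9)) = 54.0 cm.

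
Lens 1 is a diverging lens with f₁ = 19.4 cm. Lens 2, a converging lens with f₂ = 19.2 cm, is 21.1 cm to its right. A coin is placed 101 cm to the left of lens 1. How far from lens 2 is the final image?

39.5 cm

Lens 1 is diverging, so f₁ = −19.4 cm.
Lens 1: 1/d_i1 = 1/f₁ − 1/d_o1 = 1/(-19.4) − 1/(101) = -0.06145, so d_i1 = -16.27 cm.
The intermediate image is 16.27 cm to the left of lens 1 (virtual), which is 21.1 − (-16.27) = 37.37 cm to the left of lens 2, so d_o2 = +37.37 cm.
Lens 2: 1/d_i2 = 1/f₂ − 1/d_o2 = 1/(19.2) − 1/(37.37) = 0.02532, so d_i2 = 39.5 cm.
The final image is real, 39.5 cm to the right of lens 2 (overall magnification ≈ -0.17).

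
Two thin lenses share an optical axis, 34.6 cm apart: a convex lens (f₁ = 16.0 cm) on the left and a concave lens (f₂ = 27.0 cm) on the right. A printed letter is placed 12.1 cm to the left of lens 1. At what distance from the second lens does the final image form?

20.4 cm

Lens 1: 1/d_i1 = 1/f₁ − 1/d_o1 = 1/(16.0) − 1/(12.1) = -0.02014, so d_i1 = -49.64 cm.
The intermediate image is 49.64 cm to the left of lens 1 (virtual), which is 34.6 − (-49.64) = 84.24 cm to the left of lens 2, so d_o2 = +84.24 cm.
Lens 2 is diverging, so f₂ = −27.0 cm.
Lens 2: 1/d_i2 = 1/f₂ − 1/d_o2 = 1/(-27.0) − 1/(84.24) = -0.04891, so d_i2 = -20.4 cm.
The final image is virtual, 20.4 cm to the left of lens 2 (overall magnification ≈ 1.00).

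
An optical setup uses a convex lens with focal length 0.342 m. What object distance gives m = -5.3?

m = −d_i/d_o ⇒ d_i = −m·d_o.
1/f = 1/d_o + 1/d_i = 1/d_o − 1/(m·d_o) = (1 − 1/m)/d_o, so d_o = f(1 − 1/m) = (0.3420)(1 − 1/(-5.3)) = 0.407 m.

0.407 m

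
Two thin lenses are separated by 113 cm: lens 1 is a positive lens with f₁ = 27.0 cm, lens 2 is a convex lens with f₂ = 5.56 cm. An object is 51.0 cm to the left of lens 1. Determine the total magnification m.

m = +0.125

Lens 1: 1/d_i1 = 1/(27.0) − 1/(51.0) = 0.01743, so d_i1 = 57.38 cm; m₁ = −d_i1/d_o1 = -1.125.
d_o2 = 113 − (57.38) = 55.62 cm.
Lens 2: 1/d_i2 = 1/(5.56) − 1/(55.62) = 0.1619, so d_i2 = 6.178 cm; m₂ = −d_i2/d_o2 = -0.1111.
m = m₁·m₂ = (-1.125)(-0.1111) = +0.125.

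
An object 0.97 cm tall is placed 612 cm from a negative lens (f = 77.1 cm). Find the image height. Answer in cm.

0.109 cm

For a negative lens, f = -77.1 cm.
1/d_i = 1/f − 1/d_o = 1/(-77.10) − 1/(612) = -0.01460, so d_i = -68.47 cm.
m = −d_i/d_o = +0.1119.
|h_i| = |m|·h_o = 0.1119 × 0.97 = 0.109 cm. The image is virtual, upright and reduced, on the same side as the object.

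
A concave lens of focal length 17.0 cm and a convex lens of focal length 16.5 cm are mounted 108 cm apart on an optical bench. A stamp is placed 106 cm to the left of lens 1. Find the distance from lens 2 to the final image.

19.1 cm

Lens 1 is diverging, so f₁ = −17.0 cm.
Lens 1: 1/d_i1 = 1/f₁ − 1/d_o1 = 1/(-17.0) − 1/(106) = -0.06826, so d_i1 = -14.65 cm.
The intermediate image is 14.65 cm to the left of lens 1 (virtual), which is 108 − (-14.65) = 122.7 cm to the left of lens 2, so d_o2 = +122.7 cm.
Lens 2: 1/d_i2 = 1/f₂ − 1/d_o2 = 1/(16.5) − 1/(122.7) = 0.05246, so d_i2 = 19.1 cm.
The final image is real, 19.1 cm to the right of lens 2 (overall magnification ≈ -0.021).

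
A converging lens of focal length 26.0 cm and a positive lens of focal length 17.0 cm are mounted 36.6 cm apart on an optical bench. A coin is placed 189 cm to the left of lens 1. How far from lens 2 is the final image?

10.4 cm

Lens 1: 1/d_i1 = 1/f₁ − 1/d_o1 = 1/(26.0) − 1/(189) = 0.03317, so d_i1 = 30.15 cm.
The intermediate image is 30.15 cm to the right of lens 1, which is 36.6 − (30.15) = 6.450 cm to the left of lens 2, so d_o2 = +6.450 cm.
Lens 2: 1/d_i2 = 1/f₂ − 1/d_o2 = 1/(17.0) − 1/(6.450) = -0.09622, so d_i2 = -10.4 cm.
The final image is virtual, 10.4 cm to the left of lens 2 (overall magnification ≈ -0.26).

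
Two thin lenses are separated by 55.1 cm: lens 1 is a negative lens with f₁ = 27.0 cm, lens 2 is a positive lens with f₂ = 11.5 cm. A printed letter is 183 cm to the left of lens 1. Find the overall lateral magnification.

m = -0.0220

f₁ = −27.0 cm (diverging).
Lens 1: 1/d_i1 = 1/(-27.0) − 1/(183) = -0.04250, so d_i1 = -23.53 cm; m₁ = −d_i1/d_o1 = +0.1286.
d_o2 = 55.1 − (-23.53) = 78.63 cm.
Lens 2: 1/d_i2 = 1/(11.5) − 1/(78.63) = 0.07424, so d_i2 = 13.47 cm; m₂ = −d_i2/d_o2 = -0.1713.
m = m₁·m₂ = (+0.1286)(-0.1713) = -0.0220.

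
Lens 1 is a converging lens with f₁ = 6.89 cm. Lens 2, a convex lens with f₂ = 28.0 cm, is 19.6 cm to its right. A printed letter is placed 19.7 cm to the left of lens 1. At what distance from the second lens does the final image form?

13.3 cm

Lens 1: 1/d_i1 = 1/f₁ − 1/d_o1 = 1/(6.89) − 1/(19.7) = 0.09438, so d_i1 = 10.60 cm.
The intermediate image is 10.60 cm to the right of lens 1, which is 19.6 − (10.60) = 9.000 cm to the left of lens 2, so d_o2 = +9.000 cm.
Lens 2: 1/d_i2 = 1/f₂ − 1/d_o2 = 1/(28.0) − 1/(9.000) = -0.07540, so d_i2 = -13.3 cm.
The final image is virtual, 13.3 cm to the left of lens 2 (overall magnification ≈ -0.79).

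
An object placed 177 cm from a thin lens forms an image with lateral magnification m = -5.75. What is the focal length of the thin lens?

f = 151 cm (converging)

m = −d_i/d_o ⇒ d_i = −m·d_o = −(-5.75)·(177) = 1018 cm.
1/f = 1/d_o + 1/d_i = 1/(177) + 1/(1018) = 0.006632, so f = 151 cm.
Since f is positive, the thin lens is converging.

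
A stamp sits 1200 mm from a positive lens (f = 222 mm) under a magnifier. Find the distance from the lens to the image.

Lens equation: 1/v = 1/f − 1/u = 1/(222.0) − 1/(1200) = 0.004505 − 0.0008333 = 0.003671, so v = 272 mm.
The image is real, inverted and reduced, on the far side of the lens.

272 mm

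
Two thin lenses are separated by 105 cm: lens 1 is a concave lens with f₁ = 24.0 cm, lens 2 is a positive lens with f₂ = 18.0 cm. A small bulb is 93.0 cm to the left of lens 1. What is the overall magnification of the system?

m = -0.0348

f₁ = −24.0 cm (diverging).
Lens 1: 1/d_i1 = 1/(-24.0) − 1/(93.0) = -0.05242, so d_i1 = -19.08 cm; m₁ = −d_i1/d_o1 = +0.2052.
d_o2 = 105 − (-19.08) = 124.1 cm.
Lens 2: 1/d_i2 = 1/(18.0) − 1/(124.1) = 0.04750, so d_i2 = 21.05 cm; m₂ = −d_i2/d_o2 = -0.1697.
m = m₁·m₂ = (+0.2052)(-0.1697) = -0.0348.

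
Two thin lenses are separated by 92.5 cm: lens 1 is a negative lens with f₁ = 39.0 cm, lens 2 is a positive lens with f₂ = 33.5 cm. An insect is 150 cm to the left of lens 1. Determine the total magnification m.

f₁ = −39.0 cm (diverging).
Lens 1: 1/d_i1 = 1/(-39.0) − 1/(150) = -0.03231, so d_i1 = -30.95 cm; m₁ = −d_i1/d_o1 = +0.2063.
d_o2 = 92.5 − (-30.95) = 123.5 cm.
Lens 2: 1/d_i2 = 1/(33.5) − 1/(123.5) = 0.02175, so d_i2 = 45.97 cm; m₂ = −d_i2/d_o2 = -0.3722.
m = m₁·m₂ = (+0.2063)(-0.3722) = -0.0768.

m = -0.0768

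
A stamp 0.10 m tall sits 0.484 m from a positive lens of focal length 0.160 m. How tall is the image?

1/d_i = 1/f − 1/d_o = 1/(0.1600) − 1/(0.484) = 4.184, so d_i = 0.2390 m.
m = −d_i/d_o = -0.4938.
|h_i| = |m|·h_o = 0.4938 × 0.10 = 0.0494 m. The image is real, inverted and reduced, on the far side of the lens.

0.0494 m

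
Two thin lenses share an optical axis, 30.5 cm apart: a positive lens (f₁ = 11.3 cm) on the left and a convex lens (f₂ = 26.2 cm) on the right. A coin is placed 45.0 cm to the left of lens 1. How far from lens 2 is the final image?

37.4 cm

Lens 1: 1/d_i1 = 1/f₁ − 1/d_o1 = 1/(11.3) − 1/(45.0) = 0.06627, so d_i1 = 15.09 cm.
The intermediate image is 15.09 cm to the right of lens 1, which is 30.5 − (15.09) = 15.41 cm to the left of lens 2, so d_o2 = +15.41 cm.
Lens 2: 1/d_i2 = 1/f₂ − 1/d_o2 = 1/(26.2) − 1/(15.41) = -0.02672, so d_i2 = -37.4 cm.
The final image is virtual, 37.4 cm to the left of lens 2 (overall magnification ≈ -0.81).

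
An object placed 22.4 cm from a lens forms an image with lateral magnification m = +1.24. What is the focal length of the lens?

f = 116 cm (converging)

m = −d_i/d_o ⇒ d_i = −m·d_o = −(+1.24)·(22.4) = -27.78 cm.
1/f = 1/d_o + 1/d_i = 1/(22.4) + 1/(-27.78) = 0.008646, so f = 116 cm.
Since f is positive, the lens is converging.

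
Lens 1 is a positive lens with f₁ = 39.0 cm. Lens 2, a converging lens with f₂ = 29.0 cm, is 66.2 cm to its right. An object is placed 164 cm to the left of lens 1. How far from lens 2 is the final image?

Lens 1: 1/d_i1 = 1/f₁ − 1/d_o1 = 1/(39.0) − 1/(164) = 0.01954, so d_i1 = 51.17 cm.
The intermediate image is 51.17 cm to the right of lens 1, which is 66.2 − (51.17) = 15.03 cm to the left of lens 2, so d_o2 = +15.03 cm.
Lens 2: 1/d_i2 = 1/f₂ − 1/d_o2 = 1/(29.0) − 1/(15.03) = -0.03205, so d_i2 = -31.2 cm.
The final image is virtual, 31.2 cm to the left of lens 2 (overall magnification ≈ -0.65).

31.2 cm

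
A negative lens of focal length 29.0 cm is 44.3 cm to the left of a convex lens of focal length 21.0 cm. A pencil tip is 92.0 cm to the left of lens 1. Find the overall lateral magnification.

m = -0.111

f₁ = −29.0 cm (diverging).
Lens 1: 1/d_i1 = 1/(-29.0) − 1/(92.0) = -0.04535, so d_i1 = -22.05 cm; m₁ = −d_i1/d_o1 = +0.2397.
d_o2 = 44.3 − (-22.05) = 66.35 cm.
Lens 2: 1/d_i2 = 1/(21.0) − 1/(66.35) = 0.03255, so d_i2 = 30.72 cm; m₂ = −d_i2/d_o2 = -0.4631.
m = m₁·m₂ = (+0.2397)(-0.4631) = -0.111.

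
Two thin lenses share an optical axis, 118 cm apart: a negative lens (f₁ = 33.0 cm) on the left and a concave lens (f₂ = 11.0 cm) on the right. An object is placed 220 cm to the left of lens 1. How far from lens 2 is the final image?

Lens 1 is diverging, so f₁ = −33.0 cm.
Lens 1: 1/d_i1 = 1/f₁ − 1/d_o1 = 1/(-33.0) − 1/(220) = -0.03485, so d_i1 = -28.70 cm.
The intermediate image is 28.70 cm to the left of lens 1 (virtual), which is 118 − (-28.70) = 146.7 cm to the left of lens 2, so d_o2 = +146.7 cm.
Lens 2 is diverging, so f₂ = −11.0 cm.
Lens 2: 1/d_i2 = 1/f₂ − 1/d_o2 = 1/(-11.0) − 1/(146.7) = -0.09773, so d_i2 = -10.2 cm.
The final image is virtual, 10.2 cm to the left of lens 2 (overall magnification ≈ 0.0091).

10.2 cm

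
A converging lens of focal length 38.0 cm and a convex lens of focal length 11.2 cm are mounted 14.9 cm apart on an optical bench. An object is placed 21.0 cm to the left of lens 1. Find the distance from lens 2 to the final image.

13.7 cm

Lens 1: 1/d_i1 = 1/f₁ − 1/d_o1 = 1/(38.0) − 1/(21.0) = -0.02130, so d_i1 = -46.94 cm.
The intermediate image is 46.94 cm to the left of lens 1 (virtual), which is 14.9 − (-46.94) = 61.84 cm to the left of lens 2, so d_o2 = +61.84 cm.
Lens 2: 1/d_i2 = 1/f₂ − 1/d_o2 = 1/(11.2) − 1/(61.84) = 0.07311, so d_i2 = 13.7 cm.
The final image is real, 13.7 cm to the right of lens 2 (overall magnification ≈ -0.49).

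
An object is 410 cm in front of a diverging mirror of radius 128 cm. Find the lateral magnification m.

m = +0.135

f = R/2 = 128/2 = 64.00 cm; for a diverging mirror, f = -64.00 cm.
1/d_i = 1/f − 1/d_o = 1/(-64.00) − 1/(410) = -0.01806, so d_i = -55.36 cm.
m = −d_i/d_o = −(-55.36)/(410) = +0.135.
The image is virtual, upright and reduced, behind the mirror.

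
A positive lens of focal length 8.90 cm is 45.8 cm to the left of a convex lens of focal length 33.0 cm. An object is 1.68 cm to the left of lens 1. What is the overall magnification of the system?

Lens 1: 1/d_i1 = 1/(8.90) − 1/(1.68) = -0.4829, so d_i1 = -2.071 cm; m₁ = −d_i1/d_o1 = +1.233.
d_o2 = 45.8 − (-2.071) = 47.87 cm.
Lens 2: 1/d_i2 = 1/(33.0) − 1/(47.87) = 0.009413, so d_i2 = 106.2 cm; m₂ = −d_i2/d_o2 = -2.219.
m = m₁·m₂ = (+1.233)(-2.219) = -2.74.

m = -2.74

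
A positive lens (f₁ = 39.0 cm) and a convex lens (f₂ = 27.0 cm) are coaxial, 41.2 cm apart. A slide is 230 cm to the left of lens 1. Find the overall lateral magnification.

Lens 1: 1/d_i1 = 1/(39.0) − 1/(230) = 0.02129, so d_i1 = 46.96 cm; m₁ = −d_i1/d_o1 = -0.2042.
d_o2 = 41.2 − (46.96) = -5.760 cm (virtual object).
Lens 2: 1/d_i2 = 1/(27.0) − 1/(-5.760) = 0.2106, so d_i2 = 4.747 cm; m₂ = −d_i2/d_o2 = +0.8242.
m = m₁·m₂ = (-0.2042)(+0.8242) = -0.168.

m = -0.168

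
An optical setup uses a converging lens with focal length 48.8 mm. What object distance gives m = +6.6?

m = −d_i/d_o ⇒ d_i = −m·d_o.
1/f = 1/d_o + 1/d_i = 1/d_o − 1/(m·d_o) = (1 − 1/m)/d_o, so d_o = f(1 − 1/m) = (48.80)(1 − 1/(+6.6)) = 41.4 mm.

41.4 mm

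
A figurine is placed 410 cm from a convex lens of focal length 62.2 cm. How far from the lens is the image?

73.3 cm

Thin-lens equation: 1/s_i = 1/f − 1/s_o = 1/(62.20) − 1/(410) = 0.01608 − 0.002439 = 0.01364, so s_i = 73.3 cm.
The image is real, inverted and reduced, on the far side of the lens.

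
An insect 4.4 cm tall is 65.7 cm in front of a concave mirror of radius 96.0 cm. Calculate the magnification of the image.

m = -2.71

f = R/2 = 96.0/2 = 48.00 cm.
1/d_i = 1/f − 1/d_o = 1/(48.00) − 1/(65.7) = 0.005613, so d_i = 178.2 cm.
m = −d_i/d_o = −(178.2)/(65.7) = -2.71.
The image is real, inverted and enlarged, in front of the mirror.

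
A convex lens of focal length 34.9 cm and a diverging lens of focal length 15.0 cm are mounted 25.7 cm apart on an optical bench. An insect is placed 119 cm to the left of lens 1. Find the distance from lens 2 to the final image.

Lens 1: 1/d_i1 = 1/f₁ − 1/d_o1 = 1/(34.9) − 1/(119) = 0.02025, so d_i1 = 49.38 cm.
The intermediate image is 49.38 cm to the right of lens 1, which lies 23.68 cm to the right of lens 2 — a virtual object — so d_o2 = −23.68 cm.
Lens 2 is diverging, so f₂ = −15.0 cm.
Lens 2: 1/d_i2 = 1/f₂ − 1/d_o2 = 1/(-15.0) − 1/(-23.68) = -0.02444, so d_i2 = -40.9 cm.
The final image is virtual, 40.9 cm to the left of lens 2 (overall magnification ≈ 0.72).

40.9 cm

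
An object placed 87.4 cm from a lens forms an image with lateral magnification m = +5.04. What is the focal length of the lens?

m = −d_i/d_o ⇒ d_i = −m·d_o = −(+5.04)·(87.4) = -440.5 cm.
1/f = 1/d_o + 1/d_i = 1/(87.4) + 1/(-440.5) = 0.009172, so f = 109 cm.
Since f is positive, the lens is converging.

f = 109 cm (converging)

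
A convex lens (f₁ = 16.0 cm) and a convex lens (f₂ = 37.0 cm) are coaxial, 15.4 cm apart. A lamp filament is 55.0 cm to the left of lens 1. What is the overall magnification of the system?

Lens 1: 1/d_i1 = 1/(16.0) − 1/(55.0) = 0.04432, so d_i1 = 22.56 cm; m₁ = −d_i1/d_o1 = -0.4102.
d_o2 = 15.4 − (22.56) = -7.160 cm (virtual object).
Lens 2: 1/d_i2 = 1/(37.0) − 1/(-7.160) = 0.1667, so d_i2 = 5.999 cm; m₂ = −d_i2/d_o2 = +0.8379.
m = m₁·m₂ = (-0.4102)(+0.8379) = -0.344.

m = -0.344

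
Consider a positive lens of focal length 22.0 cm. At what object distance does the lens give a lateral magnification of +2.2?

12.0 cm

m = −d_i/d_o ⇒ d_i = −m·d_o.
1/f = 1/d_o + 1/d_i = 1/d_o − 1/(m·d_o) = (1 − 1/m)/d_o, so d_o = f(1 − 1/m) = (22.00)(1 − 1/(+2.2)) = 12.0 cm.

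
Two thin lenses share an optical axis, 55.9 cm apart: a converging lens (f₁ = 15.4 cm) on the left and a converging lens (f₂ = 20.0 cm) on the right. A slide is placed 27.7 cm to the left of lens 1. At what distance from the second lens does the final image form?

Lens 1: 1/d_i1 = 1/f₁ − 1/d_o1 = 1/(15.4) − 1/(27.7) = 0.02883, so d_i1 = 34.68 cm.
The intermediate image is 34.68 cm to the right of lens 1, which is 55.9 − (34.68) = 21.22 cm to the left of lens 2, so d_o2 = +21.22 cm.
Lens 2: 1/d_i2 = 1/f₂ − 1/d_o2 = 1/(20.0) − 1/(21.22) = 0.002875, so d_i2 = 348 cm.
The final image is real, 348 cm to the right of lens 2 (overall magnification ≈ 21).

348 cm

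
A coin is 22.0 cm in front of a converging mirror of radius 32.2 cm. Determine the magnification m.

f = R/2 = 32.2/2 = 16.10 cm.
1/d_i = 1/f − 1/d_o = 1/(16.10) − 1/(22.0) = 0.01666, so d_i = 60.03 cm.
m = −d_i/d_o = −(60.03)/(22.0) = -2.73.
The image is real, inverted and enlarged, in front of the mirror.

m = -2.73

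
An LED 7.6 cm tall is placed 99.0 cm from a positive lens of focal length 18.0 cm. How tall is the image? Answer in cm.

1/d_i = 1/f − 1/d_o = 1/(18.00) − 1/(99.0) = 0.04545, so d_i = 22.00 cm.
m = −d_i/d_o = -0.2222.
|h_i| = |m|·h_o = 0.2222 × 7.6 = 1.69 cm. The image is real, inverted and reduced, on the far side of the lens.

1.69 cm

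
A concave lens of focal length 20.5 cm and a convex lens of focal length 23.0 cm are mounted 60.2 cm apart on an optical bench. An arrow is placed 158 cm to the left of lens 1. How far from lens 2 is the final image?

Lens 1 is diverging, so f₁ = −20.5 cm.
Lens 1: 1/d_i1 = 1/f₁ − 1/d_o1 = 1/(-20.5) − 1/(158) = -0.05511, so d_i1 = -18.15 cm.
The intermediate image is 18.15 cm to the left of lens 1 (virtual), which is 60.2 − (-18.15) = 78.35 cm to the left of lens 2, so d_o2 = +78.35 cm.
Lens 2: 1/d_i2 = 1/f₂ − 1/d_o2 = 1/(23.0) − 1/(78.35) = 0.03072, so d_i2 = 32.6 cm.
The final image is real, 32.6 cm to the right of lens 2 (overall magnification ≈ -0.048).

32.6 cm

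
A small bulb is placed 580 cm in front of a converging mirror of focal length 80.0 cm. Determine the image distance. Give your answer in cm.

Mirror equation: 1/d_i = 1/f − 1/d_o = 1/(80.00) − 1/(580) = 0.01250 − 0.001724 = 0.01078, so d_i = 92.8 cm.
The image is real, inverted and reduced, in front of the mirror.

92.8 cm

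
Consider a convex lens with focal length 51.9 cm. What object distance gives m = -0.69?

127 cm

m = −d_i/d_o ⇒ d_i = −m·d_o.
1/f = 1/d_o + 1/d_i = 1/d_o − 1/(m·d_o) = (1 − 1/m)/d_o, so d_o = f(1 − 1/m) = (51.90)(1 − 1/(-0.69)) = 127 cm.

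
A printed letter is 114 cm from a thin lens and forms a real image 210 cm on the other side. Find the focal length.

Real image ⇒ d_i = +210 cm.
1/f = 1/d_o + 1/d_i = 1/(114) + 1/(210) = 0.01353, so f = 73.9 cm.
Since f is positive, the thin lens is converging.

f = 73.9 cm (converging)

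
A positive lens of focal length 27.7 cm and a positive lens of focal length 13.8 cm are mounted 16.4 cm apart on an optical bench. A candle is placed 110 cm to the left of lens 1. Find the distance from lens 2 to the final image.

8.27 cm

Lens 1: 1/d_i1 = 1/f₁ − 1/d_o1 = 1/(27.7) − 1/(110) = 0.02701, so d_i1 = 37.02 cm.
The intermediate image is 37.02 cm to the right of lens 1, which lies 20.62 cm to the right of lens 2 — a virtual object — so d_o2 = −20.62 cm.
Lens 2: 1/d_i2 = 1/f₂ − 1/d_o2 = 1/(13.8) − 1/(-20.62) = 0.1210, so d_i2 = 8.27 cm.
The final image is real, 8.27 cm to the right of lens 2 (overall magnification ≈ -0.13).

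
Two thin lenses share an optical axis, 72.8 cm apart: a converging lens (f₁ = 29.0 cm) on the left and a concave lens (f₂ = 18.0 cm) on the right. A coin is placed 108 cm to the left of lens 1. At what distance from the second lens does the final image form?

11.7 cm

Lens 1: 1/d_i1 = 1/f₁ − 1/d_o1 = 1/(29.0) − 1/(108) = 0.02522, so d_i1 = 39.65 cm.
The intermediate image is 39.65 cm to the right of lens 1, which is 72.8 − (39.65) = 33.15 cm to the left of lens 2, so d_o2 = +33.15 cm.
Lens 2 is diverging, so f₂ = −18.0 cm.
Lens 2: 1/d_i2 = 1/f₂ − 1/d_o2 = 1/(-18.0) − 1/(33.15) = -0.08572, so d_i2 = -11.7 cm.
The final image is virtual, 11.7 cm to the left of lens 2 (overall magnification ≈ -0.13).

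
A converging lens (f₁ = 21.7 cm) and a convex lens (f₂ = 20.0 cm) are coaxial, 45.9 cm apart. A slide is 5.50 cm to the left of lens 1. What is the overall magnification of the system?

Lens 1: 1/d_i1 = 1/(21.7) − 1/(5.50) = -0.1357, so d_i1 = -7.367 cm; m₁ = −d_i1/d_o1 = +1.339.
d_o2 = 45.9 − (-7.367) = 53.27 cm.
Lens 2: 1/d_i2 = 1/(20.0) − 1/(53.27) = 0.03123, so d_i2 = 32.02 cm; m₂ = −d_i2/d_o2 = -0.6011.
m = m₁·m₂ = (+1.339)(-0.6011) = -0.805.

m = -0.805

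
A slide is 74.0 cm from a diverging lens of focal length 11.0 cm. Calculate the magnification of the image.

m = +0.129

For a diverging lens, f = -11.0 cm.
1/d_i = 1/f − 1/d_o = 1/(-11.00) − 1/(74.0) = -0.1044, so d_i = -9.576 cm.
m = −d_i/d_o = −(-9.576)/(74.0) = +0.129.
The image is virtual, upright and reduced, on the same side as the object.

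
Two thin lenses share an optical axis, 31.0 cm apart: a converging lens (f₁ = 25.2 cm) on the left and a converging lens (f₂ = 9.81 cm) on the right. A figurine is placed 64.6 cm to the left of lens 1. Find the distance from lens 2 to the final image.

5.03 cm

Lens 1: 1/d_i1 = 1/f₁ − 1/d_o1 = 1/(25.2) − 1/(64.6) = 0.02420, so d_i1 = 41.32 cm.
The intermediate image is 41.32 cm to the right of lens 1, which lies 10.32 cm to the right of lens 2 — a virtual object — so d_o2 = −10.32 cm.
Lens 2: 1/d_i2 = 1/f₂ − 1/d_o2 = 1/(9.81) − 1/(-10.32) = 0.1988, so d_i2 = 5.03 cm.
The final image is real, 5.03 cm to the right of lens 2 (overall magnification ≈ -0.31).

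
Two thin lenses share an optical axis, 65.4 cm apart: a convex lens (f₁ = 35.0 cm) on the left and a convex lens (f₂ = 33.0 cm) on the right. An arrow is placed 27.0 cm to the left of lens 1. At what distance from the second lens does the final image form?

40.2 cm

Lens 1: 1/d_i1 = 1/f₁ − 1/d_o1 = 1/(35.0) − 1/(27.0) = -0.008466, so d_i1 = -118.1 cm.
The intermediate image is 118.1 cm to the left of lens 1 (virtual), which is 65.4 − (-118.1) = 183.5 cm to the left of lens 2, so d_o2 = +183.5 cm.
Lens 2: 1/d_i2 = 1/f₂ − 1/d_o2 = 1/(33.0) − 1/(183.5) = 0.02485, so d_i2 = 40.2 cm.
The final image is real, 40.2 cm to the right of lens 2 (overall magnification ≈ -0.96).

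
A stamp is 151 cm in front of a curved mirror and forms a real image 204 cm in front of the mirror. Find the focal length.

Real image ⇒ d_i = +204 cm.
1/f = 1/d_o + 1/d_i = 1/(151) + 1/(204) = 0.01152, so f = 86.8 cm.
Since f is positive, the curved mirror is concave.

f = 86.8 cm (concave)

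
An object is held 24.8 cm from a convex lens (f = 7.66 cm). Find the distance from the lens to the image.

Lens equation: 1/s_i = 1/f − 1/s_o = 1/(7.660) − 1/(24.8) = 0.1305 − 0.04032 = 0.09023, so s_i = 11.1 cm.
The image is real, inverted and reduced, on the far side of the lens.

11.1 cm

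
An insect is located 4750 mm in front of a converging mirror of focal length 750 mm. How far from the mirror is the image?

Mirror equation: 1/q = 1/f − 1/p = 1/(750.0) − 1/(4750) = 0.001333 − 0.0002105 = 0.001123, so q = 891 mm.
The image is real, inverted and reduced, in front of the mirror.

891 mm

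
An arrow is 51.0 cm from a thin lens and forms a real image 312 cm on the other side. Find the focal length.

f = 43.8 cm (converging)

Real image ⇒ d_i = +312 cm.
1/f = 1/d_o + 1/d_i = 1/(51.0) + 1/(312) = 0.02281, so f = 43.8 cm.
Since f is positive, the thin lens is converging.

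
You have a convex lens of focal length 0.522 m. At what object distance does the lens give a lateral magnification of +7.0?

0.447 m

m = −d_i/d_o ⇒ d_i = −m·d_o.
1/f = 1/d_o + 1/d_i = 1/d_o − 1/(m·d_o) = (1 − 1/m)/d_o, so d_o = f(1 − 1/m) = (0.5220)(1 − 1/(+7.0)) = 0.447 m.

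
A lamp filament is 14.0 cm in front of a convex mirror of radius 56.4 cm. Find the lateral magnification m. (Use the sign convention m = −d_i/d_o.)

m = +0.668

f = R/2 = 56.4/2 = 28.20 cm; for a convex mirror, f = -28.20 cm.
1/d_i = 1/f − 1/d_o = 1/(-28.20) − 1/(14.0) = -0.1069, so d_i = -9.355 cm.
m = −d_i/d_o = −(-9.355)/(14.0) = +0.668.
The image is virtual, upright and reduced, behind the mirror.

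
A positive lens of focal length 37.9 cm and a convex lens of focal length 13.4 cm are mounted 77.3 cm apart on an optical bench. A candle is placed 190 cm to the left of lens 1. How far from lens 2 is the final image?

Lens 1: 1/d_i1 = 1/f₁ − 1/d_o1 = 1/(37.9) − 1/(190) = 0.02112, so d_i1 = 47.34 cm.
The intermediate image is 47.34 cm to the right of lens 1, which is 77.3 − (47.34) = 29.96 cm to the left of lens 2, so d_o2 = +29.96 cm.
Lens 2: 1/d_i2 = 1/f₂ − 1/d_o2 = 1/(13.4) − 1/(29.96) = 0.04125, so d_i2 = 24.2 cm.
The final image is real, 24.2 cm to the right of lens 2 (overall magnification ≈ 0.20).

24.2 cm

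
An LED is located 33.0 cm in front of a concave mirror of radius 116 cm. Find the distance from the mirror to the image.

76.6 cm

f = R/2 = 116/2 = 58.00 cm.
Mirror equation: 1/v = 1/f − 1/u = 1/(58.00) − 1/(33.0) = 0.01724 − 0.03030 = -0.01306, so v = -76.6 cm.
The image is virtual, upright and enlarged, behind the mirror.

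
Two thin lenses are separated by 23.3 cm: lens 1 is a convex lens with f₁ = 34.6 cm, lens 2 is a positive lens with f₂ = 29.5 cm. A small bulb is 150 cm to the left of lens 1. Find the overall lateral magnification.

Lens 1: 1/d_i1 = 1/(34.6) − 1/(150) = 0.02224, so d_i1 = 44.97 cm; m₁ = −d_i1/d_o1 = -0.2998.
d_o2 = 23.3 − (44.97) = -21.67 cm (virtual object).
Lens 2: 1/d_i2 = 1/(29.5) − 1/(-21.67) = 0.08005, so d_i2 = 12.49 cm; m₂ = −d_i2/d_o2 = +0.5765.
m = m₁·m₂ = (-0.2998)(+0.5765) = -0.173.

m = -0.173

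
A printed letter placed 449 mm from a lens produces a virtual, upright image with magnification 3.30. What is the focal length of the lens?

m = −d_i/d_o ⇒ d_i = −m·d_o = −(+3.30)·(449) = -1482 mm.
1/f = 1/d_o + 1/d_i = 1/(449) + 1/(-1482) = 0.001552, so f = 644 mm.
Since f is positive, the lens is converging.

f = 644 mm (converging)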